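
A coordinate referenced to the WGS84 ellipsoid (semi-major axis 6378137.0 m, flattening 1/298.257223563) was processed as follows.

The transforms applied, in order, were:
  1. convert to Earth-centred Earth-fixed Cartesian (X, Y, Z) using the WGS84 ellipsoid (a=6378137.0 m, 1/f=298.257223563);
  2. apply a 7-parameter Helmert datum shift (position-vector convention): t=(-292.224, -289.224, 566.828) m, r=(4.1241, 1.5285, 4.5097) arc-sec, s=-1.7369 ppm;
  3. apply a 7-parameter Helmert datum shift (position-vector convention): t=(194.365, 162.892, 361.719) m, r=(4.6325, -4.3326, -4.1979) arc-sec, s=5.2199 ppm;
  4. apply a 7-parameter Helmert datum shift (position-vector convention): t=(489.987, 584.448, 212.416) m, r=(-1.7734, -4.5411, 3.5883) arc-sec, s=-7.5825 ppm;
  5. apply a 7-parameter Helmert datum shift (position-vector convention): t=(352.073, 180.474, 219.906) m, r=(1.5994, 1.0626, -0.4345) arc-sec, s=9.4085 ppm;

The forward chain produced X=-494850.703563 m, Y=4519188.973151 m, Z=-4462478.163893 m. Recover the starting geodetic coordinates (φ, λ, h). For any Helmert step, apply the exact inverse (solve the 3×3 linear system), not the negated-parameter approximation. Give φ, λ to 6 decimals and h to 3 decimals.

φ=-44.674237°, λ=96.260182°, h=3286.773 m

start: X=-494850.7036, Y=4519188.9732, Z=-4462478.1639 m
→ Helmert⁻¹: X=-495184.6465, Y=4518930.3351, Z=-4462693.6743
→ Helmert⁻¹: X=-495698.0413, Y=4518427.1417, Z=-4462890.1693
→ Helmert⁻¹: X=-496075.5230, Y=4518130.3272, Z=-4463319.6433
→ Helmert⁻¹: X=-495652.2927, Y=4518348.9821, Z=-4463988.2383
→ geod (Bowring, a=6378137.000): φ=-44.67423700°, λ=96.26018200°, h=3286.7730 m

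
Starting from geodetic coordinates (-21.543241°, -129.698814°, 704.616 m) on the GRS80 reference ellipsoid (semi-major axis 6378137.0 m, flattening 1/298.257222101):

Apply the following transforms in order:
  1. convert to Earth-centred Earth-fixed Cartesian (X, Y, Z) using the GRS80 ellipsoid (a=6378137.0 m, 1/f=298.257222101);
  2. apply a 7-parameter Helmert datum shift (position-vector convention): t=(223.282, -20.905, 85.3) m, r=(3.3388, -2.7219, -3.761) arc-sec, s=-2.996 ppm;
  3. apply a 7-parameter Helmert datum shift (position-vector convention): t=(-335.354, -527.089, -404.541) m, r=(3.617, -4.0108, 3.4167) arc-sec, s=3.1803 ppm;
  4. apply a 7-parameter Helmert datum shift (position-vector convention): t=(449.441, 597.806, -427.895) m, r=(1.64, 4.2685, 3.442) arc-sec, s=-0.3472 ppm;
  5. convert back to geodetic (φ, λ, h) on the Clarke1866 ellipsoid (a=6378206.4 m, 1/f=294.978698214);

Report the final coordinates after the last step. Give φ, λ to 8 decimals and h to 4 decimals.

start: φ=-21.543241°, λ=-129.698814°, h=704.616 m
→ ECEF (a=6378137.000, f=1/298.257222101): X=-3791567.0914, Y=-4567156.9917, Z=-2327703.6870
→ Helmert 7p (PV): X=-3791385.0099, Y=-4567057.4006, Z=-2327735.3752
→ Helmert 7p (PV): X=-3791611.5070, Y=-4567620.9986, Z=-2328301.1294
→ Helmert 7p (PV): X=-3791132.7109, Y=-4567066.3663, Z=-2328686.0682
→ geod (Bowring, a=6378206.400): φ=-21.55410839°, λ=-129.69614658°, h=705.1207 m

φ=-21.55410839°, λ=-129.69614658°, h=705.1207 m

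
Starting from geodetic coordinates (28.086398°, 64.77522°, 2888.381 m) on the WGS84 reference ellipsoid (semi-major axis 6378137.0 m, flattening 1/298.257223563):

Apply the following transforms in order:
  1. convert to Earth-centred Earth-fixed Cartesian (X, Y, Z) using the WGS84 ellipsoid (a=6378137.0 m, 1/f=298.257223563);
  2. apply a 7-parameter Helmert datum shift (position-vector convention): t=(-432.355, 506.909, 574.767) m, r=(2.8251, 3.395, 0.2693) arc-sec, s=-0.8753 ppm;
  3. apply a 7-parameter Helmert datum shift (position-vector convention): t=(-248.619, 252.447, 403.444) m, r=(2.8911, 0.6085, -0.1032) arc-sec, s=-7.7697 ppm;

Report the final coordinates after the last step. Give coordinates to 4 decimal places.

X=2400297.7916 m, Y=5097181.1053 m, Z=2987362.6822 m

start: φ=28.086398°, λ=64.775220°, h=2888.381 m
→ ECEF (a=6378137.000, f=1/298.257223563): X=2400945.6580, Y=5096546.6465, Z=2986315.6465
→ Helmert 7p (PV): X=2400553.7004, Y=5097011.3272, Z=2986918.0860
→ Helmert 7p (PV): X=2400297.7916, Y=5097181.1053, Z=2987362.6822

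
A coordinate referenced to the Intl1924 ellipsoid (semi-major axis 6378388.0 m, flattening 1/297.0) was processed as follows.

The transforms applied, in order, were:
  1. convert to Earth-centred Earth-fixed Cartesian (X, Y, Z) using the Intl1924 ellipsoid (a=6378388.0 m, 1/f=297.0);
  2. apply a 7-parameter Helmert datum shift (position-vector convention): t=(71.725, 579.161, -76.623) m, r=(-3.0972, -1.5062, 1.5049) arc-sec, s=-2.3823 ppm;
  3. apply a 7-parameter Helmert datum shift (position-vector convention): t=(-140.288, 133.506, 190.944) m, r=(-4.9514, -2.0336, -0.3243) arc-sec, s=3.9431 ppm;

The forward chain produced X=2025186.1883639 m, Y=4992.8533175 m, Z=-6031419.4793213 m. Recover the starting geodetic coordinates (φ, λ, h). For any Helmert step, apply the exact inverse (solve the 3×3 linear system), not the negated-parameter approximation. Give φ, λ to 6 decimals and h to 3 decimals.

start: X=2025186.1884, Y=4992.8533, Z=-6031419.4793 m
→ Helmert⁻¹: X=2025259.0158, Y=5007.3015, Z=-6031606.4873
→ Helmert⁻¹: X=2025148.1043, Y=4503.9434, Z=-6031558.9538
→ geod (Bowring, a=6378388.000): φ=-71.55627800°, λ=0.12742600°, h=3386.1450 m

φ=-71.556278°, λ=0.127426°, h=3386.145 m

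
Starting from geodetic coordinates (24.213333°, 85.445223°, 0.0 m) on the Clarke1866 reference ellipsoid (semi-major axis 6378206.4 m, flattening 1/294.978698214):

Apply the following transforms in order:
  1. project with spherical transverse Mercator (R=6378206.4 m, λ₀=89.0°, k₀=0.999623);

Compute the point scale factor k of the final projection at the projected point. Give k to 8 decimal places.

start: φ=24.213333°, λ=85.445223°, h=0.000 m
→ into tm (λ₀=89.0°): φ=24.21333300°, λ−λ₀=-3.55477700°
scale k = 1.00122508

1.00122508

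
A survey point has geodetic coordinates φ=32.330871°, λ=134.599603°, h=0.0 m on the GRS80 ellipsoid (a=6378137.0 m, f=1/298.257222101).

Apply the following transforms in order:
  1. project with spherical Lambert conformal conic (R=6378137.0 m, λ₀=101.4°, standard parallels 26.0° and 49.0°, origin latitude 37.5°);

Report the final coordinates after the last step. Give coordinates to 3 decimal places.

E=3009424.868 m, N=-24625.985 m

start: φ=32.330871°, λ=134.599603°, h=0.000 m
→ lcc (R=6378137.0, λ₀=101.4°): E=3009424.8682, N=-24625.9853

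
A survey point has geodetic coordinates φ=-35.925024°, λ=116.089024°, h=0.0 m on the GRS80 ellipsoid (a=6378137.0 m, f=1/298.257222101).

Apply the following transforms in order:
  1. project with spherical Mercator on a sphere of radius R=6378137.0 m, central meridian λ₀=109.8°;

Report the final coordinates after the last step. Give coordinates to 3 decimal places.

start: φ=-35.925024°, λ=116.089024°, h=0.000 m
→ merc (R=6378137.0, λ₀=109.8°): E=700090.9493, N=-4290309.6882

E=700090.949 m, N=-4290309.688 m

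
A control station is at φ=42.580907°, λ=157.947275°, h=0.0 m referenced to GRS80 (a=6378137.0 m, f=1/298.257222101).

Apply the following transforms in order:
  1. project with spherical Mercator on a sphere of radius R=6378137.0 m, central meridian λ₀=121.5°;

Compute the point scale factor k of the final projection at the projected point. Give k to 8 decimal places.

start: φ=42.580907°, λ=157.947275°, h=0.000 m
→ into merc (λ₀=121.5°): φ=42.58090700°, λ−λ₀=36.44727500°
scale k = 1.35810037

1.35810037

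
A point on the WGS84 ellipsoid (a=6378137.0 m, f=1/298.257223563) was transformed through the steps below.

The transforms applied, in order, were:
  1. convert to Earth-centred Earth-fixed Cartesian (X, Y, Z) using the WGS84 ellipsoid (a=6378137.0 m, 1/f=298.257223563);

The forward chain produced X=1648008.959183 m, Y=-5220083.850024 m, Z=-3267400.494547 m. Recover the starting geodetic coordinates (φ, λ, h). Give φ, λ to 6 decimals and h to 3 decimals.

φ=-31.002092°, λ=-72.478809°, h=2539.793 m

start: X=1648008.9592, Y=-5220083.8500, Z=-3267400.4945 m
→ geod (Bowring, a=6378137.000): φ=-31.00209200°, λ=-72.47880900°, h=2539.7930 m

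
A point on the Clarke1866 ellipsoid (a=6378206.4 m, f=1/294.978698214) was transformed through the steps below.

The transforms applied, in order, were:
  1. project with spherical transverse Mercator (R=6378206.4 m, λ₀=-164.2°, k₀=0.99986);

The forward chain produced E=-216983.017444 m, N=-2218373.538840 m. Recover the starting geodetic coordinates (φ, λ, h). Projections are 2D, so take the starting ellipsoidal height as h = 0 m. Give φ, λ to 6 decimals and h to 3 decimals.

φ=-19.918543°, λ=-166.273136°, h=0.000 m

start: E=-216983.0174, N=-2218373.5388 m
→ tm⁻¹: φ=-19.91854300°, λ=-166.27313600°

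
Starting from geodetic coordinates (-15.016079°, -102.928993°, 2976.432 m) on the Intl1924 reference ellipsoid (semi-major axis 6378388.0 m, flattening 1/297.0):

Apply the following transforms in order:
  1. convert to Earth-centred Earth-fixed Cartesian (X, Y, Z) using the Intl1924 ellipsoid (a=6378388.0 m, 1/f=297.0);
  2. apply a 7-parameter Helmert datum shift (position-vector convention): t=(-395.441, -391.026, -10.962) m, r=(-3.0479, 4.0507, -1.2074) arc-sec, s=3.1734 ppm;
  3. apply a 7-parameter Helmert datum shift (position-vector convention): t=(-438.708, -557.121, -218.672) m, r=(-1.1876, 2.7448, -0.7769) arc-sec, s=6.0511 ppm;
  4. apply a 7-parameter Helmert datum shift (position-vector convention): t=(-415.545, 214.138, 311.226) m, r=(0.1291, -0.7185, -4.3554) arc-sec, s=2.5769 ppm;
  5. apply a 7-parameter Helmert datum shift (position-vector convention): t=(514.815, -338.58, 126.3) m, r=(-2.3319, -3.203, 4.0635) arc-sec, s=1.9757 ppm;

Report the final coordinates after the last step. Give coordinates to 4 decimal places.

X=-1380187.5574 m, Y=-6009752.2398 m, Z=-1642217.1251 m

start: φ=-15.016079°, λ=-102.928993°, h=2976.432 m
→ ECEF (a=6378388.000, f=1/297.0): X=-1379344.4630, Y=-6008560.8085, Z=-1642609.1477
→ Helmert 7p (PV): X=-1379811.7116, Y=-6008987.1002, Z=-1642509.4476
→ Helmert 7p (PV): X=-1380303.2593, Y=-6009584.8421, Z=-1642685.0992
→ Helmert 7p (PV): X=-1380843.5353, Y=-6009356.0161, Z=-1642386.6758
→ Helmert 7p (PV): X=-1380187.5574, Y=-6009752.2398, Z=-1642217.1251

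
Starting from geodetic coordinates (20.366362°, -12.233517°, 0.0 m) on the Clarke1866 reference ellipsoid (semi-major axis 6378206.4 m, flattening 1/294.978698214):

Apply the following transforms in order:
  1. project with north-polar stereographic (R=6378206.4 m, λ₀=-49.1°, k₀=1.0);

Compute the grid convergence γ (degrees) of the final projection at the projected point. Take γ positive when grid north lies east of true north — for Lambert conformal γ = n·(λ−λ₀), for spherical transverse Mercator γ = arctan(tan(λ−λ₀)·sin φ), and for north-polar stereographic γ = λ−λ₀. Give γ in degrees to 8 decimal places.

start: φ=20.366362°, λ=-12.233517°, h=0.000 m
→ into stereo (λ₀=-49.1°): φ=20.36636200°, λ−λ₀=36.86648300°
convergence γ = 36.86648300°

36.86648300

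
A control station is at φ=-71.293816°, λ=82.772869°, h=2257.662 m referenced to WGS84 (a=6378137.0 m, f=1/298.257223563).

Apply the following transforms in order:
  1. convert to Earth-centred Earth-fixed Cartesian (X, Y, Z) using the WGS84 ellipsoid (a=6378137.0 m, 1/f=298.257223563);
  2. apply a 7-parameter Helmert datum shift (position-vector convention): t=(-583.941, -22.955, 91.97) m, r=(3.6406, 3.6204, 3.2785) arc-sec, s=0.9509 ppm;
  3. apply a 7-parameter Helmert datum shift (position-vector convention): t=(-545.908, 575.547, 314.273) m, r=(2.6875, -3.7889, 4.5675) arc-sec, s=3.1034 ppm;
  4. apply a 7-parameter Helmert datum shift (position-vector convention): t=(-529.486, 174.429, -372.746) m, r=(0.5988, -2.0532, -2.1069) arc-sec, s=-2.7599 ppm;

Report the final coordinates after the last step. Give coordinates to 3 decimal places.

X=256554.863 m, Y=2037092.871 m, Z=-6020916.862 m

start: φ=-71.293816°, λ=82.772869°, h=2257.662 m
→ ECEF (a=6378137.000, f=1/298.257223563): X=258205.6649, Y=2036153.8368, Z=-6021013.7032
→ Helmert 7p (PV): X=257483.9234, Y=2036243.1938, Z=-6020896.0523
→ Helmert 7p (PV): X=257004.3229, Y=2036909.2105, Z=-6020569.2037
→ Helmert 7p (PV): X=256554.8634, Y=2037092.8708, Z=-6020916.8620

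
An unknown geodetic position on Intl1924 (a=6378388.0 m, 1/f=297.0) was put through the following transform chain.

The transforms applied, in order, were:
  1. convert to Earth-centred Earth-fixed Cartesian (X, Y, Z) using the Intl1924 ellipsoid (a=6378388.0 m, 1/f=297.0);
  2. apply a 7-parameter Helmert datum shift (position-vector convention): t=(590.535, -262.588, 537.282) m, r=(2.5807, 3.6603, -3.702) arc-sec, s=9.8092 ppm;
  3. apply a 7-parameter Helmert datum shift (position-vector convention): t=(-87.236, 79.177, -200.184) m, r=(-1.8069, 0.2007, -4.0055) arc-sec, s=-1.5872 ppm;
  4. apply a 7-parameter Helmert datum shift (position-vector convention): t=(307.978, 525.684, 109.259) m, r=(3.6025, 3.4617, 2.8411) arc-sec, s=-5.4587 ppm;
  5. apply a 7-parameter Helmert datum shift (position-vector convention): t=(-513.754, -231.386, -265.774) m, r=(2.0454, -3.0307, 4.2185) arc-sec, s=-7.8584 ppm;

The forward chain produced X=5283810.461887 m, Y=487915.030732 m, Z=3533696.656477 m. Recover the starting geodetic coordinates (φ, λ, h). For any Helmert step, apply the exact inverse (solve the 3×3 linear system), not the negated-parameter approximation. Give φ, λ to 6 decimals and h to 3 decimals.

φ=33.841073°, λ=5.276356°, h=3154.206 m

start: X=5283810.4619, Y=487915.0307, Z=3533696.6565 m
→ Helmert⁻¹: X=5284427.6492, Y=488077.2200, Z=3533907.7166
→ Helmert⁻¹: X=5284095.9226, Y=487543.1350, Z=3533897.9144
→ Helmert⁻¹: X=5284178.6393, Y=487536.3871, Z=3534113.1202
→ Helmert⁻¹: X=5283464.8132, Y=487933.2281, Z=3533628.8306
→ geod (Bowring, a=6378388.000): φ=33.84107300°, λ=5.27635600°, h=3154.2060 m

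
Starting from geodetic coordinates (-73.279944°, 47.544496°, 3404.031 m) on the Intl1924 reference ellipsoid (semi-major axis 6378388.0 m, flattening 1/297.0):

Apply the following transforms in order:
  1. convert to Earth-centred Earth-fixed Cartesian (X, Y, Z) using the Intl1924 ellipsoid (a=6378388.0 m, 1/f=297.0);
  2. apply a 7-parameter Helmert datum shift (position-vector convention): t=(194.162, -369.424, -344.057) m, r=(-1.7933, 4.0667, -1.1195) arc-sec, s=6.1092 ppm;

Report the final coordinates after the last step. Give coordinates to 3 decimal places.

start: φ=-73.279944°, λ=47.544496°, h=3404.031 m
→ ECEF (a=6378388.000, f=1/297.0): X=1243178.6494, Y=1358808.4901, Z=-6089709.0121
→ Helmert 7p (PV): X=1243267.7162, Y=1358387.6747, Z=-6090126.5966

X=1243267.716 m, Y=1358387.675 m, Z=-6090126.597 m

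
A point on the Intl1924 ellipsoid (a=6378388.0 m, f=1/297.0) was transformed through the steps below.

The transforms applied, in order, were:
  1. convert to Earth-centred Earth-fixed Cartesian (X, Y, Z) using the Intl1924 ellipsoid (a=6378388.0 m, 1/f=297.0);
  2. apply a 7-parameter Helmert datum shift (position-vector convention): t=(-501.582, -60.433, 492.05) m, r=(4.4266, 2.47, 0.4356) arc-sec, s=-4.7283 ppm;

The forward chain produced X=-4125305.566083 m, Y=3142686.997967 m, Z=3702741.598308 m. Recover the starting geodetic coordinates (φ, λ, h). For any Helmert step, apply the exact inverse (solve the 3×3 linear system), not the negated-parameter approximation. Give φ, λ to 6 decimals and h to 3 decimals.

φ=35.706313°, λ=142.695181°, h=535.191 m

start: X=-4125305.5661, Y=3142686.9980, Z=3702741.5983 m
→ Helmert⁻¹: X=-4124861.1831, Y=3142850.4529, Z=3702150.2110
→ geod (Bowring, a=6378388.000): φ=35.70631300°, λ=142.69518100°, h=535.1910 m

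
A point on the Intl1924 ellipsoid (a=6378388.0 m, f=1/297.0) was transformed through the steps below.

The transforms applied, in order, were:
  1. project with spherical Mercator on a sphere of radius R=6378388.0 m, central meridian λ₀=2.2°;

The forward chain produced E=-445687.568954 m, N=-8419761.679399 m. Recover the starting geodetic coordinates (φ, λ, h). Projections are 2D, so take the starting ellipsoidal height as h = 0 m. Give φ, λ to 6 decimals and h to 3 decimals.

start: E=-445687.5690, N=-8419761.6794 m
→ merc⁻¹: φ=-60.08833200°, λ=-1.80352200°

φ=-60.088332°, λ=-1.803522°, h=0.000 m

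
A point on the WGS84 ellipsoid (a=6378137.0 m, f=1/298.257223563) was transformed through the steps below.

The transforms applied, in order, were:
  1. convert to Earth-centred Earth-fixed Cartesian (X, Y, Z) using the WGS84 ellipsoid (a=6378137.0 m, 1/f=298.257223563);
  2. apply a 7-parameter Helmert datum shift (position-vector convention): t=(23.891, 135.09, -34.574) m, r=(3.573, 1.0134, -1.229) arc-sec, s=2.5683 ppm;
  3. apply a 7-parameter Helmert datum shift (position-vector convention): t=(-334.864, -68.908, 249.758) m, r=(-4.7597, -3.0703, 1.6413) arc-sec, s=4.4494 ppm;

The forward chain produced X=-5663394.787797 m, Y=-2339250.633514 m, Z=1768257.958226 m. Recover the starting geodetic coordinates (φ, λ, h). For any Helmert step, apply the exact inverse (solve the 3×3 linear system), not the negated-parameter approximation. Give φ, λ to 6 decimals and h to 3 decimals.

φ=16.198964°, λ=-157.555335°, h=686.705 m

start: X=-5663394.7878, Y=-2339250.6335, Z=1768257.9582 m
→ Helmert⁻¹: X=-5663027.0225, Y=-2339167.0540, Z=1768030.6513
→ Helmert⁻¹: X=-5663031.1174, Y=-2339299.2511, Z=1768073.3836
→ geod (Bowring, a=6378137.000): φ=16.19896400°, λ=-157.55533500°, h=686.7050 m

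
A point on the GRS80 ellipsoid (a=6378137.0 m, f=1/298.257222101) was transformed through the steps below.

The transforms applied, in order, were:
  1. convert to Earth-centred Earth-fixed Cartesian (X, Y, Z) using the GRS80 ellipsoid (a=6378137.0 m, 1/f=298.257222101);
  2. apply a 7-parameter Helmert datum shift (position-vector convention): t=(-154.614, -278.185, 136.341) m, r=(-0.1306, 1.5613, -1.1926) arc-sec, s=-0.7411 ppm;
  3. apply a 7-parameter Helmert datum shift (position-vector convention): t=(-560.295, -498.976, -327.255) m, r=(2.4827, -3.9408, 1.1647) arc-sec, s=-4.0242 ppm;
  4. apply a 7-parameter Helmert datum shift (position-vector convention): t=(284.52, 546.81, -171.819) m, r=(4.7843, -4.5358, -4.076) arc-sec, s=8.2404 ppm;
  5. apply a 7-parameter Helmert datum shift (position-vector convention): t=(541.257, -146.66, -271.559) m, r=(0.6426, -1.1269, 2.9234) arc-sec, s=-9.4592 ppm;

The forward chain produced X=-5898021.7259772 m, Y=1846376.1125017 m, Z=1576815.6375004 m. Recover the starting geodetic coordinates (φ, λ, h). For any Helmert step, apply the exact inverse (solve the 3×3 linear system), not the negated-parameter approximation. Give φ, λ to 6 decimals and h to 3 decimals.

start: X=-5898021.7260, Y=1846376.1125, Z=1576815.6375 m
→ Helmert⁻¹: X=-5898583.9904, Y=1846628.7536, Z=1577128.5877
→ Helmert⁻¹: X=-5898821.6936, Y=1845986.7517, Z=1577374.3078
→ Helmert⁻¹: X=-5898244.5630, Y=1846545.4547, Z=1577798.3751
→ Helmert⁻¹: X=-5898116.9397, Y=1846789.9072, Z=1577619.7275
→ geod (Bowring, a=6378137.000): φ=14.41191200°, λ=162.61387000°, h=1837.0880 m

φ=14.411912°, λ=162.613870°, h=1837.088 m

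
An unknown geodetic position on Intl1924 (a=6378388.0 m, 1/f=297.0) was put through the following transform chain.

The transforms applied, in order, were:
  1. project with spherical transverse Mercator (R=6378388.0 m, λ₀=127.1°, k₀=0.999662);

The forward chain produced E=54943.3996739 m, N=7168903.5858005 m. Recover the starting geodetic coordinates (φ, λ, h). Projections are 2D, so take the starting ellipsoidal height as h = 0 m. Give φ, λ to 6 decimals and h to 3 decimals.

φ=64.414153°, λ=128.243263°, h=0.000 m

start: E=54943.3997, N=7168903.5858 m
→ tm⁻¹: φ=64.41415300°, λ=128.24326300°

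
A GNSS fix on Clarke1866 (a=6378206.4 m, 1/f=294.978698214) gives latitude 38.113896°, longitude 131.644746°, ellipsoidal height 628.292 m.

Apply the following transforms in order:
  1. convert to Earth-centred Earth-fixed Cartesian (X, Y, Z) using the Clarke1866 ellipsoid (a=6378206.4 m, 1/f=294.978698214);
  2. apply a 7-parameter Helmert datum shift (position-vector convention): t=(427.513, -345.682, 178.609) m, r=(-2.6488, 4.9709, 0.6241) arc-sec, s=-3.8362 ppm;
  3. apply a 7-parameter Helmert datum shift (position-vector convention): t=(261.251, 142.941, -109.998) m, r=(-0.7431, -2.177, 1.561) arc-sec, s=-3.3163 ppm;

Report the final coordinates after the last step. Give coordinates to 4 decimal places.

X=-3338607.3019 m, Y=3755069.8046 m, Z=3915615.6352 m

start: φ=38.113896°, λ=131.644746°, h=628.292 m
→ ECEF (a=6378206.400, f=1/294.978698214): X=-3339333.2045, Y=3755270.3858, Z=3915591.5456
→ Helmert 7p (PV): X=-3338809.8797, Y=3754950.4768, Z=3915787.3859
→ Helmert 7p (PV): X=-3338607.3019, Y=3755069.8046, Z=3915615.6352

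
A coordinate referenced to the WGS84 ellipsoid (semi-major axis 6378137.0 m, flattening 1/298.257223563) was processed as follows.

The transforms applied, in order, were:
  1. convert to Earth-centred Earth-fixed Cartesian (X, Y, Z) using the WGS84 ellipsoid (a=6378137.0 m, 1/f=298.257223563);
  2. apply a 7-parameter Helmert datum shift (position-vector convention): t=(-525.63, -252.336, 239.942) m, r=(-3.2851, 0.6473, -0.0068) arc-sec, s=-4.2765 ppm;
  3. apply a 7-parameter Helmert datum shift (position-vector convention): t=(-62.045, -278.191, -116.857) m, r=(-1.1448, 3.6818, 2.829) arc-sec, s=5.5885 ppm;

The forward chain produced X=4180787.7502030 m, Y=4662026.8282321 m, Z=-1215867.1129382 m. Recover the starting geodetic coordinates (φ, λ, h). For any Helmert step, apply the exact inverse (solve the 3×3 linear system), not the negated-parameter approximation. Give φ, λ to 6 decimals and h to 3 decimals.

start: X=4180787.7502, Y=4662026.8282, Z=-1215867.1129 m
→ Helmert⁻¹: X=4180912.0740, Y=4662228.3683, Z=-1215642.9570
→ Helmert⁻¹: X=4181459.2477, Y=4662520.1449, Z=-1215800.7183
→ geod (Bowring, a=6378137.000): φ=-11.05826200°, λ=48.11348800°, h=2444.8870 m

φ=-11.058262°, λ=48.113488°, h=2444.887 m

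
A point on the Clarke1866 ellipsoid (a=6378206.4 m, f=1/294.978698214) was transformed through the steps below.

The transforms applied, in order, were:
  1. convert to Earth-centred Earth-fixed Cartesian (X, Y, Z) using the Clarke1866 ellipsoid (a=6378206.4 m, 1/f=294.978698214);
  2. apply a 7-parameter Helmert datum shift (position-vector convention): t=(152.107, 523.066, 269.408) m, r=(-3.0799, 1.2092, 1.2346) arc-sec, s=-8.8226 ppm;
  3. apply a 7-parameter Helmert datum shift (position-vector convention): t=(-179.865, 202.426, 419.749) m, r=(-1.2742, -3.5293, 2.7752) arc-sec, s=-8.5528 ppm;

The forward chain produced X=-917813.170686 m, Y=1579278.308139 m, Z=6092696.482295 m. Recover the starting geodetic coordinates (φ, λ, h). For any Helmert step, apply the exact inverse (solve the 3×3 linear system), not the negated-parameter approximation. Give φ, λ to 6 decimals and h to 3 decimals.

start: X=-917813.1707, Y=1579278.3081, Z=6092696.4823 m
→ Helmert⁻¹: X=-917515.6651, Y=1579064.0970, Z=6092354.2936
→ Helmert⁻¹: X=-917702.1349, Y=1578469.4842, Z=6092156.8236
→ geod (Bowring, a=6378206.400): φ=73.42291200°, λ=120.17317600°, h=1525.8480 m

φ=73.422912°, λ=120.173176°, h=1525.848 m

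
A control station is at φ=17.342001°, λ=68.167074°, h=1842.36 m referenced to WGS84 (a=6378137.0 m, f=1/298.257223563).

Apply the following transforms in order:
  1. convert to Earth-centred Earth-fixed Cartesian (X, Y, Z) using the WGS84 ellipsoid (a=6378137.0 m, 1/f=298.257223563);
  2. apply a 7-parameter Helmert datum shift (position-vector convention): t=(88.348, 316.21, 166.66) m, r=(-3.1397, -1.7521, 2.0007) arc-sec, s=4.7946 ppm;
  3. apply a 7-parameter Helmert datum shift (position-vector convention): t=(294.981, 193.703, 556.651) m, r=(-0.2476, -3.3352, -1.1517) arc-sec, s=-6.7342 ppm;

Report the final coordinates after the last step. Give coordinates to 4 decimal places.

X=2265847.6866 m, Y=5655363.3479 m, Z=1890227.7706 m

start: φ=17.342001°, λ=68.167074°, h=1842.360 m
→ ECEF (a=6378137.000, f=1/298.257223563): X=2265538.6312, Y=5654824.0500, Z=1889545.1129
→ Helmert 7p (PV): X=2265566.9407, Y=5655218.1099, Z=1889654.0006
→ Helmert 7p (PV): X=2265847.6866, Y=5655363.3479, Z=1890227.7706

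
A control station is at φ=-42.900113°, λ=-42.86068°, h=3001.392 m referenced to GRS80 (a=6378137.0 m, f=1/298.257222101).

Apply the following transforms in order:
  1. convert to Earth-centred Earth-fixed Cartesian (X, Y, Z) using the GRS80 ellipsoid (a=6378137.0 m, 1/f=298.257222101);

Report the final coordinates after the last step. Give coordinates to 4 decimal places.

start: φ=-42.900113°, λ=-42.860680°, h=3001.392 m
→ ECEF (a=6378137.000, f=1/298.257222101): X=3431741.7053, Y=-3184585.2459, Z=-4321422.7247

X=3431741.7053 m, Y=-3184585.2459 m, Z=-4321422.7247 m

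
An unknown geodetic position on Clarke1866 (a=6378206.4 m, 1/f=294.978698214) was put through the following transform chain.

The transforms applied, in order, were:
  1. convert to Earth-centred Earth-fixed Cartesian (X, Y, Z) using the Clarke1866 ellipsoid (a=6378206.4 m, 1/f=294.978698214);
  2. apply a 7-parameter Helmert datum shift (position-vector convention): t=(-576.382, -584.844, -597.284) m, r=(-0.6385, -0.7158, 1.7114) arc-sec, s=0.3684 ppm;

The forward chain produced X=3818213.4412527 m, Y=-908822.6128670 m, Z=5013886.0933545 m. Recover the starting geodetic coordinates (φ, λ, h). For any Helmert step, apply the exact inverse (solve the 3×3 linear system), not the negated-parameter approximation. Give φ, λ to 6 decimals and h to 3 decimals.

φ=52.134749°, λ=-13.378965°, h=3355.434 m

start: X=3818213.4413, Y=-908822.6129, Z=5013886.0934 m
→ Helmert⁻¹: X=3818798.2820, Y=-908284.6417, Z=5014465.4660
→ geod (Bowring, a=6378206.400): φ=52.13474900°, λ=-13.37896500°, h=3355.4340 m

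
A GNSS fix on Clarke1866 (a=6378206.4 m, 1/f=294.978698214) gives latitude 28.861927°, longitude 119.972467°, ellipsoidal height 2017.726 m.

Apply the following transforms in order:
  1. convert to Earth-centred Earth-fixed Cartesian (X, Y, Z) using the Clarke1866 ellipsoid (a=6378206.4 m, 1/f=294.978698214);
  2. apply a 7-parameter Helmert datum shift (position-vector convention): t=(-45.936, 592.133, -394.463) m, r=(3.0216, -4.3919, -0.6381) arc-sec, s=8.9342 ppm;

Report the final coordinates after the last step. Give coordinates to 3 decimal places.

start: φ=28.861927°, λ=119.972467°, h=2017.726 m
→ ECEF (a=6378206.400, f=1/294.978698214): X=-2793731.2614, Y=4844258.9764, Z=3061312.6524
→ Helmert 7p (PV): X=-2793852.3545, Y=4844858.1857, Z=3060957.0185

X=-2793852.354 m, Y=4844858.186 m, Z=3060957.018 m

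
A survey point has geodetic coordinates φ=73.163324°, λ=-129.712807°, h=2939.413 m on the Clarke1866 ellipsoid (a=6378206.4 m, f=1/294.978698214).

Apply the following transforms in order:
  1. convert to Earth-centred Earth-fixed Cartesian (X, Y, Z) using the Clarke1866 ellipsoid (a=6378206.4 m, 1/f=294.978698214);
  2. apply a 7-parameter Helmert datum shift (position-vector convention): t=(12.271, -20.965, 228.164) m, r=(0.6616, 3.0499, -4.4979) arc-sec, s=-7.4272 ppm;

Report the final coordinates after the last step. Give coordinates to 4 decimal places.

start: φ=73.163324°, λ=-129.712807°, h=2939.413 m
→ ECEF (a=6378206.400, f=1/294.978698214): X=-1184606.1796, Y=-1426216.2624, Z=6085179.2633
→ Helmert 7p (PV): X=-1184526.2339, Y=-1426220.3210, Z=6085375.1728

X=-1184526.2339 m, Y=-1426220.3210 m, Z=6085375.1728 m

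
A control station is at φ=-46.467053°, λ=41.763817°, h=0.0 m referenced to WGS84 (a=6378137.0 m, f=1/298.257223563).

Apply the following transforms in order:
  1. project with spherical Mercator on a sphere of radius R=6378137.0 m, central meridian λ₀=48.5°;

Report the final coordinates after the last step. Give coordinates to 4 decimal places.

start: φ=-46.467053°, λ=41.763817°, h=0.000 m
→ merc (R=6378137.0, λ₀=48.5°): E=-749868.4615, N=-5855513.3124

E=-749868.4615 m, N=-5855513.3124 m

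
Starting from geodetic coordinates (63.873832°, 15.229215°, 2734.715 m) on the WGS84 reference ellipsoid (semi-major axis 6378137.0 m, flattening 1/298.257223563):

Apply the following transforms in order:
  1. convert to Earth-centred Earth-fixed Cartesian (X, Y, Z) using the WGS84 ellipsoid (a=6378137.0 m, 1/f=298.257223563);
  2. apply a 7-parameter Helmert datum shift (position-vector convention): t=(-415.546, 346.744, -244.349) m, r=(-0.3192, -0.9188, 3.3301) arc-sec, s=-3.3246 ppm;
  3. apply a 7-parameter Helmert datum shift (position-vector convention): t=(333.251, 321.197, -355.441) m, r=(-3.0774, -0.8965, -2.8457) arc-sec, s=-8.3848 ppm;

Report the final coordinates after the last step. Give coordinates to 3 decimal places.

X=2718314.686 m, Y=740843.171 m, Z=5705335.869 m

start: φ=63.873832°, λ=15.229215°, h=2734.715 m
→ ECEF (a=6378137.000, f=1/298.257223563): X=2718480.7574, Y=740083.5511, Z=5705990.7412
→ Helmert 7p (PV): X=2718018.8081, Y=740480.5538, Z=5705738.3861
→ Helmert 7p (PV): X=2718314.6859, Y=740843.1706, Z=5705335.8694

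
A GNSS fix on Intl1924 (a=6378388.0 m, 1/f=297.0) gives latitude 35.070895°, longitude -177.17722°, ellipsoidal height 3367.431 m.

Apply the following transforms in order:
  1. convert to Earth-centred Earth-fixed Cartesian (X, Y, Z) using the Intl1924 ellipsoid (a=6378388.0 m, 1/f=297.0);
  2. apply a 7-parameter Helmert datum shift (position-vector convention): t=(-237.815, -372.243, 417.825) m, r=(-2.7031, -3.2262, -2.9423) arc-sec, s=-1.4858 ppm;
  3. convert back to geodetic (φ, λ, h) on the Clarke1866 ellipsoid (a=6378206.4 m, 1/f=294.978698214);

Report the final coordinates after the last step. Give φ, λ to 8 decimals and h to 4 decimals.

start: φ=35.070895°, λ=-177.177220°, h=3367.431 m
→ ECEF (a=6378388.000, f=1/297.0): X=-5222553.1830, Y=-257506.8851, Z=3646298.4598
→ Helmert 7p (PV): X=-5222843.9434, Y=-257756.4629, Z=3646632.5556
→ geod (Bowring, a=6378206.400): φ=35.07303158°, λ=-177.17464561°, h=4037.0216 m

φ=35.07303158°, λ=-177.17464561°, h=4037.0216 m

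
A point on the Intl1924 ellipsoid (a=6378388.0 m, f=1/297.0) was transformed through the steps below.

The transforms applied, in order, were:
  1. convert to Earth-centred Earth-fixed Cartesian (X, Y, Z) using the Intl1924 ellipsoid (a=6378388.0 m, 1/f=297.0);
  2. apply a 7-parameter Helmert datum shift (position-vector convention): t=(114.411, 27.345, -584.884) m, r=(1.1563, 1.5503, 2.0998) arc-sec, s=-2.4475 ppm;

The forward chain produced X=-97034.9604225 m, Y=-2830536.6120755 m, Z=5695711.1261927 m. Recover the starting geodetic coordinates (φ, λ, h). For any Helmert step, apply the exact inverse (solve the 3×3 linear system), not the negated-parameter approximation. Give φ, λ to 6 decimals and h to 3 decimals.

start: X=-97034.9604, Y=-2830536.6121, Z=5695711.1262 m
→ Helmert⁻¹: X=-97221.2384, Y=-2830537.9621, Z=5696325.0889
→ geod (Bowring, a=6378388.000): φ=63.71722800°, λ=-91.96718000°, h=414.1370 m

φ=63.717228°, λ=-91.967180°, h=414.137 m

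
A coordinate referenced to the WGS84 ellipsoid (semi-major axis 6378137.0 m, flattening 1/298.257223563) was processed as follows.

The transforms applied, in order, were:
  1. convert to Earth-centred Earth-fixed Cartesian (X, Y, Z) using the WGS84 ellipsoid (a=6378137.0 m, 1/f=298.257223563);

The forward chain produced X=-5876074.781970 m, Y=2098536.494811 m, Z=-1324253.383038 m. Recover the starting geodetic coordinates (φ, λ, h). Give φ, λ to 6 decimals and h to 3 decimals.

start: X=-5876074.7820, Y=2098536.4948, Z=-1324253.3830 m
→ geod (Bowring, a=6378137.000): φ=-12.06075600°, λ=160.34670900°, h=1327.9860 m

φ=-12.060756°, λ=160.346709°, h=1327.986 m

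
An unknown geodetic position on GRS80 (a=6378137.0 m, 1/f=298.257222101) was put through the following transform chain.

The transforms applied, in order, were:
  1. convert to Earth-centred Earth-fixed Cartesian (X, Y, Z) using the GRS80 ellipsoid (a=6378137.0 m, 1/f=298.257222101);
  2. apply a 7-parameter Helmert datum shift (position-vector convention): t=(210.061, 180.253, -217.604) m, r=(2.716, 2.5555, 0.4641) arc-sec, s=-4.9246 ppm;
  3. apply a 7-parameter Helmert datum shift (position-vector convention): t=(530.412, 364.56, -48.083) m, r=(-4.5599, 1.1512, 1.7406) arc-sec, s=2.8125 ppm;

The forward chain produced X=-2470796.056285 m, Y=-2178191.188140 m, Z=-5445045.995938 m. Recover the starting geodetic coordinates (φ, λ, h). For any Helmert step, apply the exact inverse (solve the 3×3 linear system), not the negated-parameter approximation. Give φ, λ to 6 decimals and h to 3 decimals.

start: X=-2470796.0563, Y=-2178191.1881, Z=-5445045.9959 m
→ Helmert⁻¹: X=-2471307.5108, Y=-2178408.3927, Z=-5445044.5498
→ Helmert⁻¹: X=-2471467.1866, Y=-2178665.5090, Z=-5444855.6919
→ geod (Bowring, a=6378137.000): φ=-58.99224800°, λ=-138.60294700°, h=1591.7570 m

φ=-58.992248°, λ=-138.602947°, h=1591.757 m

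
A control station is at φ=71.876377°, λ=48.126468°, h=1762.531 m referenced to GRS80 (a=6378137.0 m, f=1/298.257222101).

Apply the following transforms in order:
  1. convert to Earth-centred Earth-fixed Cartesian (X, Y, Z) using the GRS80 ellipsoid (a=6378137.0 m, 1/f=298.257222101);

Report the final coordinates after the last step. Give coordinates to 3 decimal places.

start: φ=71.876377°, λ=48.126468°, h=1762.531 m
→ ECEF (a=6378137.000, f=1/298.257222101): X=1328709.6996, Y=1482248.1065, Z=6041084.4631

X=1328709.700 m, Y=1482248.106 m, Z=6041084.463 m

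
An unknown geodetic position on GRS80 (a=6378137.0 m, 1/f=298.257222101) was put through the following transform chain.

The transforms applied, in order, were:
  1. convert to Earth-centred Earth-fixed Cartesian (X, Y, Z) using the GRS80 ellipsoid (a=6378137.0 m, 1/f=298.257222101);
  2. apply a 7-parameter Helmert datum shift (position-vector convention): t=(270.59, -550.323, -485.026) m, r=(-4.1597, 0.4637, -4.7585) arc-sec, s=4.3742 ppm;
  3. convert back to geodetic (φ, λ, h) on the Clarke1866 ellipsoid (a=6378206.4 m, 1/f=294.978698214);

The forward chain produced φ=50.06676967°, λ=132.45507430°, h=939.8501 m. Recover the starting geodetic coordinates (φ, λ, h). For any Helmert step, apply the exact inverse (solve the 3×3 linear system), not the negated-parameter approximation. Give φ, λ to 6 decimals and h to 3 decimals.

φ=50.064170°, λ=132.455035°, h=1591.786 m

start: φ=50.066770°, λ=132.455074°, h=939.850 m
→ ECEF (a=6378206.400, f=1/294.978698214): X=-2769513.0270, Y=3027155.0158, Z=4868075.9064
→ Helmert⁻¹: X=-2769852.2911, Y=3027530.0110, Z=4868594.4652
→ geod (Bowring, a=6378137.000): φ=50.06417000°, λ=132.45503500°, h=1591.7860 m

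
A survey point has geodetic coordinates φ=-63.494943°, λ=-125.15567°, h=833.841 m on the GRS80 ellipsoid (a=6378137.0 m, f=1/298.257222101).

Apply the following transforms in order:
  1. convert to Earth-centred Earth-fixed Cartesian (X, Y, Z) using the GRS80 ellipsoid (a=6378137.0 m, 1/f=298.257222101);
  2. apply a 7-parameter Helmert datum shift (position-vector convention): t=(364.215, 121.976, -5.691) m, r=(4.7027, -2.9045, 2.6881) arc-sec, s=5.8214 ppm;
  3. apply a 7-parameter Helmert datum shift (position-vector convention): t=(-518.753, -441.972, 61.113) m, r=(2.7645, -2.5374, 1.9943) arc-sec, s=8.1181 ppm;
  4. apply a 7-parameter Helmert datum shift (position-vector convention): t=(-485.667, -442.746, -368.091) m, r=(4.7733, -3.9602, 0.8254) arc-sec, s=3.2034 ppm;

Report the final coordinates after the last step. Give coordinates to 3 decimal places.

start: φ=-63.494943°, λ=-125.155670°, h=833.841 m
→ ECEF (a=6378137.000, f=1/298.257222101): X=-1643590.6131, Y=-2333769.5429, Z=-5685557.9471
→ Helmert 7p (PV): X=-1643125.4905, Y=-2333552.9448, Z=-5685673.0889
→ Helmert 7p (PV): X=-1643565.0763, Y=-2333953.5439, Z=-5685709.6222
→ Helmert 7p (PV): X=-1643937.5049, Y=-2334278.7666, Z=-5686181.4943

X=-1643937.505 m, Y=-2334278.767 m, Z=-5686181.494 m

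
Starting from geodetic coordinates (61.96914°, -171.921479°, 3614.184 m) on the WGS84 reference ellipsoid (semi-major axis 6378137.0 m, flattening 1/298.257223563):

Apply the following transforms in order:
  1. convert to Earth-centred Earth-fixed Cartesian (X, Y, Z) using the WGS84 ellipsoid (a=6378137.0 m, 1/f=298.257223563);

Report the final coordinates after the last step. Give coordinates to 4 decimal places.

start: φ=61.969140°, λ=-171.921479°, h=3614.184 m
→ ECEF (a=6378137.000, f=1/298.257223563): X=-2977093.4050, Y=-422564.5400, Z=5610090.0256

X=-2977093.4050 m, Y=-422564.5400 m, Z=5610090.0256 m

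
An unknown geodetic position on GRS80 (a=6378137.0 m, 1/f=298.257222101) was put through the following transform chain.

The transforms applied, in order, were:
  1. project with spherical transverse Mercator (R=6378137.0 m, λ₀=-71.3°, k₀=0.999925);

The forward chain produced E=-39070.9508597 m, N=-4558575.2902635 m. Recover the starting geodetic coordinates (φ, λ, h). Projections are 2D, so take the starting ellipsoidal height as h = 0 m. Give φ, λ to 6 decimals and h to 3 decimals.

φ=-40.952517°, λ=-71.764753°, h=0.000 m

start: E=-39070.9509, N=-4558575.2903 m
→ tm⁻¹: φ=-40.95251700°, λ=-71.76475300°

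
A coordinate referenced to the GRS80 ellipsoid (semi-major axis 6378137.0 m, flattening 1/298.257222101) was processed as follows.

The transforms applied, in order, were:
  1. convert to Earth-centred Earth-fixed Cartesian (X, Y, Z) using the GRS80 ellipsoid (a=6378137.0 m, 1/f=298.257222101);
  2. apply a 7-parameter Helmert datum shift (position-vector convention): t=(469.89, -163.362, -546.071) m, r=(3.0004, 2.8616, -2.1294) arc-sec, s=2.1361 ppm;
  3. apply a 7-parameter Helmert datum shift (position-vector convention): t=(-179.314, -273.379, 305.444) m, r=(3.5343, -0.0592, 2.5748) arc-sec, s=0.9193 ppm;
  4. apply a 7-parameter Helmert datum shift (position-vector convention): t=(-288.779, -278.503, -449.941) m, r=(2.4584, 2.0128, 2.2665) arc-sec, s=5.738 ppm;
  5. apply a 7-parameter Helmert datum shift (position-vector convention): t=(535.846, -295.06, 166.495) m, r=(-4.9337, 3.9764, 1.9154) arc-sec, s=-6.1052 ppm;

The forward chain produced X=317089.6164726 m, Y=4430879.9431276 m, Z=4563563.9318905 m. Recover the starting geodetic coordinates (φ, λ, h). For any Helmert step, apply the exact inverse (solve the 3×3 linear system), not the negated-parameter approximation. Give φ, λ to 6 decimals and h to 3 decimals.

start: X=317089.6165, Y=4430879.9431, Z=4563563.9319 m
→ Helmert⁻¹: X=316508.8743, Y=4431089.9610, Z=4563537.3876
→ Helmert⁻¹: X=316799.9928, Y=4431393.9515, Z=4563911.4157
→ Helmert⁻¹: X=317035.6465, Y=4431737.4939, Z=4563525.7486
→ Helmert⁻¹: X=316456.0081, Y=4431961.0455, Z=4564001.9918
→ geod (Bowring, a=6378137.000): φ=45.96036100°, λ=85.91583200°, h=2526.4350 m

φ=45.960361°, λ=85.915832°, h=2526.435 m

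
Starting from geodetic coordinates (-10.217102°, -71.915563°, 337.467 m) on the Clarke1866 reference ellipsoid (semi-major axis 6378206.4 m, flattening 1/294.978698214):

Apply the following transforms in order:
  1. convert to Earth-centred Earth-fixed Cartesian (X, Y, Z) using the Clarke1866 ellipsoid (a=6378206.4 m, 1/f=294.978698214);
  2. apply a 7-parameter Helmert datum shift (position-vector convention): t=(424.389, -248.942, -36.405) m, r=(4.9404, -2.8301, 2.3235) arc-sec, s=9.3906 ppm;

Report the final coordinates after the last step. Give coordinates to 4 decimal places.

X=1949351.4735 m, Y=-5968186.1096 m, Z=-1124041.6201 m

start: φ=-10.217102°, λ=-71.915563°, h=337.467 m
→ ECEF (a=6378206.400, f=1/294.978698214): X=1948826.1360, Y=-5967929.9973, Z=-1123878.4571
→ Helmert 7p (PV): X=1949351.4735, Y=-5968186.1096, Z=-1124041.6201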